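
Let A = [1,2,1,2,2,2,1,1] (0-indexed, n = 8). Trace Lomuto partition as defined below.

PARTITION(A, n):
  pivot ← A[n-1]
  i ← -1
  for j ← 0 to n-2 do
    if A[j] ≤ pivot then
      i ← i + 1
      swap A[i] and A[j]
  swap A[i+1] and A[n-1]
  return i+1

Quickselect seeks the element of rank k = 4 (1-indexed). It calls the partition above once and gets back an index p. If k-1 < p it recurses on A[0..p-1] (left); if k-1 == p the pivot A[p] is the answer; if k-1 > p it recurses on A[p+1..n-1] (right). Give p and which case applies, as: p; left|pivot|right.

pivot=1, i=-1
j=0: 1≤1, i=0, swap(0,0) ⇒ [1,2,1,2,2,2,1,1]
j=1: 2>1, skip
j=2: 1≤1, i=1, swap(1,2) ⇒ [1,1,2,2,2,2,1,1]
j=3: 2>1, skip
j=4: 2>1, skip
j=5: 2>1, skip
j=6: 1≤1, i=2, swap(2,6) ⇒ [1,1,1,2,2,2,2,1]
swap(3,7) ⇒ [1,1,1,1,2,2,2,2]; return 3
p = 3; k-1 = 3 == 3 ⇒ pivot

3; pivot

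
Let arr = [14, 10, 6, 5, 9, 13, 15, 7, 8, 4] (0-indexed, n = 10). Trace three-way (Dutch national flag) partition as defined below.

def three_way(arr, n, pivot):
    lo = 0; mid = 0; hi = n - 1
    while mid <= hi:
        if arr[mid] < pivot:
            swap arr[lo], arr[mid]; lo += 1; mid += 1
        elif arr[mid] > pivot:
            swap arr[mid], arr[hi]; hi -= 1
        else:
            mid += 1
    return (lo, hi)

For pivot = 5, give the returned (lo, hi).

lo=0 mid=0 hi=9
14>5: swap(0,9), hi=8 ⇒ [4, 10, 6, 5, 9, 13, 15, 7, 8, 14]
4<5: swap(0,0), lo=1 mid=1 ⇒ [4, 10, 6, 5, 9, 13, 15, 7, 8, 14]
10>5: swap(1,8), hi=7 ⇒ [4, 8, 6, 5, 9, 13, 15, 7, 10, 14]
8>5: swap(1,7), hi=6 ⇒ [4, 7, 6, 5, 9, 13, 15, 8, 10, 14]
7>5: swap(1,6), hi=5 ⇒ [4, 15, 6, 5, 9, 13, 7, 8, 10, 14]
15>5: swap(1,5), hi=4 ⇒ [4, 13, 6, 5, 9, 15, 7, 8, 10, 14]
13>5: swap(1,4), hi=3 ⇒ [4, 9, 6, 5, 13, 15, 7, 8, 10, 14]
9>5: swap(1,3), hi=2 ⇒ [4, 5, 6, 9, 13, 15, 7, 8, 10, 14]
5=5: mid=2
6>5: swap(2,2), hi=1 ⇒ [4, 5, 6, 9, 13, 15, 7, 8, 10, 14]
done. lo=1 hi=1; arr=[4, 5, 6, 9, 13, 15, 7, 8, 10, 14]

(1, 1)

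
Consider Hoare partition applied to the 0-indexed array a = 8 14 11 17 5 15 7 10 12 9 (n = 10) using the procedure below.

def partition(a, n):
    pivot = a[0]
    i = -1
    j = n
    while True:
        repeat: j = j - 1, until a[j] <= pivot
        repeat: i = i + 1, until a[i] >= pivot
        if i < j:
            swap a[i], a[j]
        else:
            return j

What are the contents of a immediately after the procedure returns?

7 5 11 17 14 15 8 10 12 9

pivot=8
j stops at 6 (7), i stops at 0 (8); swap ⇒ 7 14 11 17 5 15 8 10 12 9
j stops at 4 (5), i stops at 1 (14); swap ⇒ 7 5 11 17 14 15 8 10 12 9
j stops at 1, i stops at 2; i≥j ⇒ return 1. a=7 5 11 17 14 15 8 10 12 9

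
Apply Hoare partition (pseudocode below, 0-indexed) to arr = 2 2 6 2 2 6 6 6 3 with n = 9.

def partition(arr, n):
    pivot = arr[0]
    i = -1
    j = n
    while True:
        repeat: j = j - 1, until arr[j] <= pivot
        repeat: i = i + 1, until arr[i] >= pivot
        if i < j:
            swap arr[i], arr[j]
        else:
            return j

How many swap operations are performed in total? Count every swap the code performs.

pivot=2
j stops at 4 (2), i stops at 0 (2); swap ⇒ 2 2 6 2 2 6 6 6 3
j stops at 3 (2), i stops at 1 (2); swap ⇒ 2 2 6 2 2 6 6 6 3
j stops at 1, i stops at 2; i≥j ⇒ return 1. arr=2 2 6 2 2 6 6 6 3

2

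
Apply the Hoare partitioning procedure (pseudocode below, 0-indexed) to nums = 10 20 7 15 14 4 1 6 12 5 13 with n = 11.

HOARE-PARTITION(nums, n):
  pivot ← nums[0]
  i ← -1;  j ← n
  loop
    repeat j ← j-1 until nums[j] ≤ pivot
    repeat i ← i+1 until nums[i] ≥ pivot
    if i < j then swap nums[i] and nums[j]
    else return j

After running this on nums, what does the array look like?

pivot = nums[0] = 10; i = -1, j = 11
j→9 (nums[9]=5≤10), i→0 (nums[0]=10≥10); i<j, swap → 5 20 7 15 14 4 1 6 12 10 13
j→7 (nums[7]=6≤10), i→1 (nums[1]=20≥10); i<j, swap → 5 6 7 15 14 4 1 20 12 10 13
j→6 (nums[6]=1≤10), i→3 (nums[3]=15≥10); i<j, swap → 5 6 7 1 14 4 15 20 12 10 13
j→5 (nums[5]=4≤10), i→4 (nums[4]=14≥10); i<j, swap → 5 6 7 1 4 14 15 20 12 10 13
j→4, i→5; i≥j, return j=4. nums = 5 6 7 1 4 14 15 20 12 10 13

5 6 7 1 4 14 15 20 12 10 13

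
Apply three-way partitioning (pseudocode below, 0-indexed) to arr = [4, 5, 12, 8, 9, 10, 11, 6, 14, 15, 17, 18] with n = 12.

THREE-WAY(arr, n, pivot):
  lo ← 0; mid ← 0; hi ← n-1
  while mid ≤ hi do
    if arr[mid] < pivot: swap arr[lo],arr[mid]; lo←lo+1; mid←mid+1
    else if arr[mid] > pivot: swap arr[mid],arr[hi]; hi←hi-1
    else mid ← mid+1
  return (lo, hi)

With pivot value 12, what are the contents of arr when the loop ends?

pivot = 12; lo=0, mid=0, hi=11
arr[mid]=4<12: swap arr[0],arr[0]; lo=1,mid=1 → [4, 5, 12, 8, 9, 10, 11, 6, 14, 15, 17, 18]
arr[mid]=5<12: swap arr[1],arr[1]; lo=2,mid=2 → [4, 5, 12, 8, 9, 10, 11, 6, 14, 15, 17, 18]
arr[mid]=12=12: mid=3
arr[mid]=8<12: swap arr[2],arr[3]; lo=3,mid=4 → [4, 5, 8, 12, 9, 10, 11, 6, 14, 15, 17, 18]
arr[mid]=9<12: swap arr[3],arr[4]; lo=4,mid=5 → [4, 5, 8, 9, 12, 10, 11, 6, 14, 15, 17, 18]
arr[mid]=10<12: swap arr[4],arr[5]; lo=5,mid=6 → [4, 5, 8, 9, 10, 12, 11, 6, 14, 15, 17, 18]
arr[mid]=11<12: swap arr[5],arr[6]; lo=6,mid=7 → [4, 5, 8, 9, 10, 11, 12, 6, 14, 15, 17, 18]
arr[mid]=6<12: swap arr[6],arr[7]; lo=7,mid=8 → [4, 5, 8, 9, 10, 11, 6, 12, 14, 15, 17, 18]
arr[mid]=14>12: swap arr[8],arr[11]; hi=10 → [4, 5, 8, 9, 10, 11, 6, 12, 18, 15, 17, 14]
arr[mid]=18>12: swap arr[8],arr[10]; hi=9 → [4, 5, 8, 9, 10, 11, 6, 12, 17, 15, 18, 14]
arr[mid]=17>12: swap arr[8],arr[9]; hi=8 → [4, 5, 8, 9, 10, 11, 6, 12, 15, 17, 18, 14]
arr[mid]=15>12: swap arr[8],arr[8]; hi=7 → [4, 5, 8, 9, 10, 11, 6, 12, 15, 17, 18, 14]
end: lo=7, hi=7; arr = [4, 5, 8, 9, 10, 11, 6, 12, 15, 17, 18, 14]

[4, 5, 8, 9, 10, 11, 6, 12, 15, 17, 18, 14]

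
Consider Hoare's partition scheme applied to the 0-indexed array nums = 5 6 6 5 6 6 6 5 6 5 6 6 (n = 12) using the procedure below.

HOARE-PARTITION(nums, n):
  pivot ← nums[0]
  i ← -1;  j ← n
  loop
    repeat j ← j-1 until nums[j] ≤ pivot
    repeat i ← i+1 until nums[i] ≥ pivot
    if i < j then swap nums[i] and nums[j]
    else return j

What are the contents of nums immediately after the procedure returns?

5 5 5 6 6 6 6 6 6 5 6 6

pivot=5
j stops at 9 (5), i stops at 0 (5); swap ⇒ 5 6 6 5 6 6 6 5 6 5 6 6
j stops at 7 (5), i stops at 1 (6); swap ⇒ 5 5 6 5 6 6 6 6 6 5 6 6
j stops at 3 (5), i stops at 2 (6); swap ⇒ 5 5 5 6 6 6 6 6 6 5 6 6
j stops at 2, i stops at 3; i≥j ⇒ return 2. nums=5 5 5 6 6 6 6 6 6 5 6 6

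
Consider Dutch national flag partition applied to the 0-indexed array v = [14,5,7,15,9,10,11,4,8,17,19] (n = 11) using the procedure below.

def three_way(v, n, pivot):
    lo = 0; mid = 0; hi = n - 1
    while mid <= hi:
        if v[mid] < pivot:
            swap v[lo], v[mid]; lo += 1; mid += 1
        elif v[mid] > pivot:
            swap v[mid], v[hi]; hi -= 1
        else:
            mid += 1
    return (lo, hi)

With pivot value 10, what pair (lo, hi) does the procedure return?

(5, 5)

lo=0 mid=0 hi=10
14>10: swap(0,10), hi=9 ⇒ [19,5,7,15,9,10,11,4,8,17,14]
19>10: swap(0,9), hi=8 ⇒ [17,5,7,15,9,10,11,4,8,19,14]
17>10: swap(0,8), hi=7 ⇒ [8,5,7,15,9,10,11,4,17,19,14]
8<10: swap(0,0), lo=1 mid=1 ⇒ [8,5,7,15,9,10,11,4,17,19,14]
5<10: swap(1,1), lo=2 mid=2 ⇒ [8,5,7,15,9,10,11,4,17,19,14]
7<10: swap(2,2), lo=3 mid=3 ⇒ [8,5,7,15,9,10,11,4,17,19,14]
15>10: swap(3,7), hi=6 ⇒ [8,5,7,4,9,10,11,15,17,19,14]
4<10: swap(3,3), lo=4 mid=4 ⇒ [8,5,7,4,9,10,11,15,17,19,14]
9<10: swap(4,4), lo=5 mid=5 ⇒ [8,5,7,4,9,10,11,15,17,19,14]
10=10: mid=6
11>10: swap(6,6), hi=5 ⇒ [8,5,7,4,9,10,11,15,17,19,14]
done. lo=5 hi=5; v=[8,5,7,4,9,10,11,15,17,19,14]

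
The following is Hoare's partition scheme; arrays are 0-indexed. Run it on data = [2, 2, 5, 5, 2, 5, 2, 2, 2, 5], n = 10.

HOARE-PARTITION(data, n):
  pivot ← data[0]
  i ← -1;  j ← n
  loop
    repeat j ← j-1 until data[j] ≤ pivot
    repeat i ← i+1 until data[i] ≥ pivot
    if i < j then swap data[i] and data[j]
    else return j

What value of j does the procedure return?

pivot = data[0] = 2; i = -1, j = 10
j→8 (data[8]=2≤2), i→0 (data[0]=2≥2); i<j, swap → [2, 2, 5, 5, 2, 5, 2, 2, 2, 5]
j→7 (data[7]=2≤2), i→1 (data[1]=2≥2); i<j, swap → [2, 2, 5, 5, 2, 5, 2, 2, 2, 5]
j→6 (data[6]=2≤2), i→2 (data[2]=5≥2); i<j, swap → [2, 2, 2, 5, 2, 5, 5, 2, 2, 5]
j→4 (data[4]=2≤2), i→3 (data[3]=5≥2); i<j, swap → [2, 2, 2, 2, 5, 5, 5, 2, 2, 5]
j→3, i→4; i≥j, return j=3. data = [2, 2, 2, 2, 5, 5, 5, 2, 2, 5]

3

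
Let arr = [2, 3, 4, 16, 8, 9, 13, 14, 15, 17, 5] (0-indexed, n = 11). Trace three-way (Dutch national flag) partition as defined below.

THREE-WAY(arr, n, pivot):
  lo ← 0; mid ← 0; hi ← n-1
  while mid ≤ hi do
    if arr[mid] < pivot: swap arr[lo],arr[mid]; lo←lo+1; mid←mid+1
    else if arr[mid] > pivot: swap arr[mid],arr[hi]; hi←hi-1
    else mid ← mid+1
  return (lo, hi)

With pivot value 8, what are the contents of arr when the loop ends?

lo=0 mid=0 hi=10
2<8: swap(0,0), lo=1 mid=1 ⇒ [2, 3, 4, 16, 8, 9, 13, 14, 15, 17, 5]
3<8: swap(1,1), lo=2 mid=2 ⇒ [2, 3, 4, 16, 8, 9, 13, 14, 15, 17, 5]
4<8: swap(2,2), lo=3 mid=3 ⇒ [2, 3, 4, 16, 8, 9, 13, 14, 15, 17, 5]
16>8: swap(3,10), hi=9 ⇒ [2, 3, 4, 5, 8, 9, 13, 14, 15, 17, 16]
5<8: swap(3,3), lo=4 mid=4 ⇒ [2, 3, 4, 5, 8, 9, 13, 14, 15, 17, 16]
8=8: mid=5
9>8: swap(5,9), hi=8 ⇒ [2, 3, 4, 5, 8, 17, 13, 14, 15, 9, 16]
17>8: swap(5,8), hi=7 ⇒ [2, 3, 4, 5, 8, 15, 13, 14, 17, 9, 16]
15>8: swap(5,7), hi=6 ⇒ [2, 3, 4, 5, 8, 14, 13, 15, 17, 9, 16]
14>8: swap(5,6), hi=5 ⇒ [2, 3, 4, 5, 8, 13, 14, 15, 17, 9, 16]
13>8: swap(5,5), hi=4 ⇒ [2, 3, 4, 5, 8, 13, 14, 15, 17, 9, 16]
done. lo=4 hi=4; arr=[2, 3, 4, 5, 8, 13, 14, 15, 17, 9, 16]

[2, 3, 4, 5, 8, 13, 14, 15, 17, 9, 16]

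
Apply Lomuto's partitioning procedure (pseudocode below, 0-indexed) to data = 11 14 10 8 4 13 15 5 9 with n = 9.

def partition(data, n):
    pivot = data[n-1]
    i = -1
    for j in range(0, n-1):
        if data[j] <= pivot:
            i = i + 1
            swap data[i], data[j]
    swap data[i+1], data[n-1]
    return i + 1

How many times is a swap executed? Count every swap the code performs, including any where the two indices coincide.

pivot=9, i=-1
j=0: 11>9, skip
j=1: 14>9, skip
j=2: 10>9, skip
j=3: 8≤9, i=0, swap(0,3) ⇒ 8 14 10 11 4 13 15 5 9
j=4: 4≤9, i=1, swap(1,4) ⇒ 8 4 10 11 14 13 15 5 9
j=5: 13>9, skip
j=6: 15>9, skip
j=7: 5≤9, i=2, swap(2,7) ⇒ 8 4 5 11 14 13 15 10 9
swap(3,8) ⇒ 8 4 5 9 14 13 15 10 11; return 3

4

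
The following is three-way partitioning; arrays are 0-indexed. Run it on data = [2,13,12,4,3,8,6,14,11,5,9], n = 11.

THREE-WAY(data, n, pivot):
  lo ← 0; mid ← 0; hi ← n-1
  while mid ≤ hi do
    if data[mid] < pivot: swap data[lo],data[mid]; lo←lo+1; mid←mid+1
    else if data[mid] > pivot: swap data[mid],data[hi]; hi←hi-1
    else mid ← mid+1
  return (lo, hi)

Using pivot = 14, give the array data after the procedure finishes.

[2,13,12,4,3,8,6,11,5,9,14]

pivot = 14; lo=0, mid=0, hi=10
data[mid]=2<14: swap data[0],data[0]; lo=1,mid=1 → [2,13,12,4,3,8,6,14,11,5,9]
data[mid]=13<14: swap data[1],data[1]; lo=2,mid=2 → [2,13,12,4,3,8,6,14,11,5,9]
data[mid]=12<14: swap data[2],data[2]; lo=3,mid=3 → [2,13,12,4,3,8,6,14,11,5,9]
data[mid]=4<14: swap data[3],data[3]; lo=4,mid=4 → [2,13,12,4,3,8,6,14,11,5,9]
data[mid]=3<14: swap data[4],data[4]; lo=5,mid=5 → [2,13,12,4,3,8,6,14,11,5,9]
data[mid]=8<14: swap data[5],data[5]; lo=6,mid=6 → [2,13,12,4,3,8,6,14,11,5,9]
data[mid]=6<14: swap data[6],data[6]; lo=7,mid=7 → [2,13,12,4,3,8,6,14,11,5,9]
data[mid]=14=14: mid=8
data[mid]=11<14: swap data[7],data[8]; lo=8,mid=9 → [2,13,12,4,3,8,6,11,14,5,9]
data[mid]=5<14: swap data[8],data[9]; lo=9,mid=10 → [2,13,12,4,3,8,6,11,5,14,9]
data[mid]=9<14: swap data[9],data[10]; lo=10,mid=11 → [2,13,12,4,3,8,6,11,5,9,14]
end: lo=10, hi=10; data = [2,13,12,4,3,8,6,11,5,9,14]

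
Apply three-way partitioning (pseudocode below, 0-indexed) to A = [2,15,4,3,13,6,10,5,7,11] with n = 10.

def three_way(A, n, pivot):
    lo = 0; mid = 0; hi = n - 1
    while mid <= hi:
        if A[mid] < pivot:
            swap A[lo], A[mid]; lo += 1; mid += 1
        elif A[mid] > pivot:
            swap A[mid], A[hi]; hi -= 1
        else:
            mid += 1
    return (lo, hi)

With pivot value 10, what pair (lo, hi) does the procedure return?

pivot = 10; lo=0, mid=0, hi=9
A[mid]=2<10: swap A[0],A[0]; lo=1,mid=1 → [2,15,4,3,13,6,10,5,7,11]
A[mid]=15>10: swap A[1],A[9]; hi=8 → [2,11,4,3,13,6,10,5,7,15]
A[mid]=11>10: swap A[1],A[8]; hi=7 → [2,7,4,3,13,6,10,5,11,15]
A[mid]=7<10: swap A[1],A[1]; lo=2,mid=2 → [2,7,4,3,13,6,10,5,11,15]
A[mid]=4<10: swap A[2],A[2]; lo=3,mid=3 → [2,7,4,3,13,6,10,5,11,15]
A[mid]=3<10: swap A[3],A[3]; lo=4,mid=4 → [2,7,4,3,13,6,10,5,11,15]
A[mid]=13>10: swap A[4],A[7]; hi=6 → [2,7,4,3,5,6,10,13,11,15]
A[mid]=5<10: swap A[4],A[4]; lo=5,mid=5 → [2,7,4,3,5,6,10,13,11,15]
A[mid]=6<10: swap A[5],A[5]; lo=6,mid=6 → [2,7,4,3,5,6,10,13,11,15]
A[mid]=10=10: mid=7
end: lo=6, hi=6; A = [2,7,4,3,5,6,10,13,11,15]

(6, 6)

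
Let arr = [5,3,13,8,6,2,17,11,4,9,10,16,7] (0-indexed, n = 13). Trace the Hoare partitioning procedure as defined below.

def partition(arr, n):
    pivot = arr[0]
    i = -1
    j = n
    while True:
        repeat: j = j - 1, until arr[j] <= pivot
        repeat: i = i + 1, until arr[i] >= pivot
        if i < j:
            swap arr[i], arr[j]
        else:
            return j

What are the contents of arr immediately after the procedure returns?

pivot=5
j stops at 8 (4), i stops at 0 (5); swap ⇒ [4,3,13,8,6,2,17,11,5,9,10,16,7]
j stops at 5 (2), i stops at 2 (13); swap ⇒ [4,3,2,8,6,13,17,11,5,9,10,16,7]
j stops at 2, i stops at 3; i≥j ⇒ return 2. arr=[4,3,2,8,6,13,17,11,5,9,10,16,7]

[4,3,2,8,6,13,17,11,5,9,10,16,7]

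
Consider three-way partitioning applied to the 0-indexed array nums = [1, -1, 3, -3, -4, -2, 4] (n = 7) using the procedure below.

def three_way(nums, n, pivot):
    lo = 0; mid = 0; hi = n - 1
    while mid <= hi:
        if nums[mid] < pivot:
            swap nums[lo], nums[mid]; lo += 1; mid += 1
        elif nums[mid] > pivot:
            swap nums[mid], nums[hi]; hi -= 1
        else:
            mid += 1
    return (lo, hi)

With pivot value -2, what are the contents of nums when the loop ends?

[-4, -3, -2, 3, -1, 4, 1]

lo=0 mid=0 hi=6
1>-2: swap(0,6), hi=5 ⇒ [4, -1, 3, -3, -4, -2, 1]
4>-2: swap(0,5), hi=4 ⇒ [-2, -1, 3, -3, -4, 4, 1]
-2=-2: mid=1
-1>-2: swap(1,4), hi=3 ⇒ [-2, -4, 3, -3, -1, 4, 1]
-4<-2: swap(0,1), lo=1 mid=2 ⇒ [-4, -2, 3, -3, -1, 4, 1]
3>-2: swap(2,3), hi=2 ⇒ [-4, -2, -3, 3, -1, 4, 1]
-3<-2: swap(1,2), lo=2 mid=3 ⇒ [-4, -3, -2, 3, -1, 4, 1]
done. lo=2 hi=2; nums=[-4, -3, -2, 3, -1, 4, 1]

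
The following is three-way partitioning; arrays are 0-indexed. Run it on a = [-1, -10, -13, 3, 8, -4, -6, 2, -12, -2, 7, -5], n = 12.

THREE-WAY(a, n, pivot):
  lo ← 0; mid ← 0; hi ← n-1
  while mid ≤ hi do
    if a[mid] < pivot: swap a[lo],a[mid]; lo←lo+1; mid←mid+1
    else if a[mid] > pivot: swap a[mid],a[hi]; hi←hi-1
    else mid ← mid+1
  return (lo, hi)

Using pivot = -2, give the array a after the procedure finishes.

[-5, -10, -13, -12, -4, -6, -2, 2, 8, 7, 3, -1]

pivot = -2; lo=0, mid=0, hi=11
a[mid]=-1>-2: swap a[0],a[11]; hi=10 → [-5, -10, -13, 3, 8, -4, -6, 2, -12, -2, 7, -1]
a[mid]=-5<-2: swap a[0],a[0]; lo=1,mid=1 → [-5, -10, -13, 3, 8, -4, -6, 2, -12, -2, 7, -1]
a[mid]=-10<-2: swap a[1],a[1]; lo=2,mid=2 → [-5, -10, -13, 3, 8, -4, -6, 2, -12, -2, 7, -1]
a[mid]=-13<-2: swap a[2],a[2]; lo=3,mid=3 → [-5, -10, -13, 3, 8, -4, -6, 2, -12, -2, 7, -1]
a[mid]=3>-2: swap a[3],a[10]; hi=9 → [-5, -10, -13, 7, 8, -4, -6, 2, -12, -2, 3, -1]
a[mid]=7>-2: swap a[3],a[9]; hi=8 → [-5, -10, -13, -2, 8, -4, -6, 2, -12, 7, 3, -1]
a[mid]=-2=-2: mid=4
a[mid]=8>-2: swap a[4],a[8]; hi=7 → [-5, -10, -13, -2, -12, -4, -6, 2, 8, 7, 3, -1]
a[mid]=-12<-2: swap a[3],a[4]; lo=4,mid=5 → [-5, -10, -13, -12, -2, -4, -6, 2, 8, 7, 3, -1]
a[mid]=-4<-2: swap a[4],a[5]; lo=5,mid=6 → [-5, -10, -13, -12, -4, -2, -6, 2, 8, 7, 3, -1]
a[mid]=-6<-2: swap a[5],a[6]; lo=6,mid=7 → [-5, -10, -13, -12, -4, -6, -2, 2, 8, 7, 3, -1]
a[mid]=2>-2: swap a[7],a[7]; hi=6 → [-5, -10, -13, -12, -4, -6, -2, 2, 8, 7, 3, -1]
end: lo=6, hi=6; a = [-5, -10, -13, -12, -4, -6, -2, 2, 8, 7, 3, -1]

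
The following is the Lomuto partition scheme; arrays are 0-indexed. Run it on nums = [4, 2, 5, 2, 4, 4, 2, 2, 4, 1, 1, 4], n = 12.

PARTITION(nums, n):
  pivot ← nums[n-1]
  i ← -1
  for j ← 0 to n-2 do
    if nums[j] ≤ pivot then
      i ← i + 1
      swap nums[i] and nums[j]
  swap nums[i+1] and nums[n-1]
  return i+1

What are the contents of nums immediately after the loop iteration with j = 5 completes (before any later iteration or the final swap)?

[4, 2, 2, 4, 4, 5, 2, 2, 4, 1, 1, 4]

pivot = nums[11] = 4; i = -1
j=0: nums[0]=4 ≤ 4 → i=0, swap nums[0],nums[0] (no change) → [4, 2, 5, 2, 4, 4, 2, 2, 4, 1, 1, 4]
j=1: nums[1]=2 ≤ 4 → i=1, swap nums[1],nums[1] (no change) → [4, 2, 5, 2, 4, 4, 2, 2, 4, 1, 1, 4]
j=2: nums[2]=5 > 4 → no swap
j=3: nums[3]=2 ≤ 4 → i=2, swap nums[2],nums[3] → [4, 2, 2, 5, 4, 4, 2, 2, 4, 1, 1, 4]
j=4: nums[4]=4 ≤ 4 → i=3, swap nums[3],nums[4] → [4, 2, 2, 4, 5, 4, 2, 2, 4, 1, 1, 4]
j=5: nums[5]=4 ≤ 4 → i=4, swap nums[4],nums[5] → [4, 2, 2, 4, 4, 5, 2, 2, 4, 1, 1, 4]
(after j=5) nums = [4, 2, 2, 4, 4, 5, 2, 2, 4, 1, 1, 4]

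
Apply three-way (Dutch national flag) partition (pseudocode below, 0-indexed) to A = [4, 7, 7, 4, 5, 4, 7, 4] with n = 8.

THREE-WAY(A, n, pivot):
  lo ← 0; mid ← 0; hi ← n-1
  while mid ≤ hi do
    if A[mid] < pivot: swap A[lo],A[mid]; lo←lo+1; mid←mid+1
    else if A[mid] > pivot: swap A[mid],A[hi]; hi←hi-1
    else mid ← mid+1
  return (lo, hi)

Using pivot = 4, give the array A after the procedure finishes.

lo=0 mid=0 hi=7
4=4: mid=1
7>4: swap(1,7), hi=6 ⇒ [4, 4, 7, 4, 5, 4, 7, 7]
4=4: mid=2
7>4: swap(2,6), hi=5 ⇒ [4, 4, 7, 4, 5, 4, 7, 7]
7>4: swap(2,5), hi=4 ⇒ [4, 4, 4, 4, 5, 7, 7, 7]
4=4: mid=3
4=4: mid=4
5>4: swap(4,4), hi=3 ⇒ [4, 4, 4, 4, 5, 7, 7, 7]
done. lo=0 hi=3; A=[4, 4, 4, 4, 5, 7, 7, 7]

[4, 4, 4, 4, 5, 7, 7, 7]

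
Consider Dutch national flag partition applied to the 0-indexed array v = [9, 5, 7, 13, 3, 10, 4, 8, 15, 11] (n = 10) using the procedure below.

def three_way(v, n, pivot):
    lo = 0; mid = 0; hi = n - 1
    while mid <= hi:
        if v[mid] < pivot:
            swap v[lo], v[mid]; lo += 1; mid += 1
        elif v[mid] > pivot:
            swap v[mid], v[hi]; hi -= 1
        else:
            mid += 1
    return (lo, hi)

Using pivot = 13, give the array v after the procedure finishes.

pivot = 13; lo=0, mid=0, hi=9
v[mid]=9<13: swap v[0],v[0]; lo=1,mid=1 → [9, 5, 7, 13, 3, 10, 4, 8, 15, 11]
v[mid]=5<13: swap v[1],v[1]; lo=2,mid=2 → [9, 5, 7, 13, 3, 10, 4, 8, 15, 11]
v[mid]=7<13: swap v[2],v[2]; lo=3,mid=3 → [9, 5, 7, 13, 3, 10, 4, 8, 15, 11]
v[mid]=13=13: mid=4
v[mid]=3<13: swap v[3],v[4]; lo=4,mid=5 → [9, 5, 7, 3, 13, 10, 4, 8, 15, 11]
v[mid]=10<13: swap v[4],v[5]; lo=5,mid=6 → [9, 5, 7, 3, 10, 13, 4, 8, 15, 11]
v[mid]=4<13: swap v[5],v[6]; lo=6,mid=7 → [9, 5, 7, 3, 10, 4, 13, 8, 15, 11]
v[mid]=8<13: swap v[6],v[7]; lo=7,mid=8 → [9, 5, 7, 3, 10, 4, 8, 13, 15, 11]
v[mid]=15>13: swap v[8],v[9]; hi=8 → [9, 5, 7, 3, 10, 4, 8, 13, 11, 15]
v[mid]=11<13: swap v[7],v[8]; lo=8,mid=9 → [9, 5, 7, 3, 10, 4, 8, 11, 13, 15]
end: lo=8, hi=8; v = [9, 5, 7, 3, 10, 4, 8, 11, 13, 15]

[9, 5, 7, 3, 10, 4, 8, 11, 13, 15]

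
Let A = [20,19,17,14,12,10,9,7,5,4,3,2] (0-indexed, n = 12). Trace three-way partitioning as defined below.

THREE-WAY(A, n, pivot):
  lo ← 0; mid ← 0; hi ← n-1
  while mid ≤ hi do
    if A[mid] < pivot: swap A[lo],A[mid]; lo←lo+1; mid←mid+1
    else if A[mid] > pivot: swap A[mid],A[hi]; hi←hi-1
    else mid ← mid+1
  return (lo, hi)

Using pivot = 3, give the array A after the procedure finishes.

lo=0 mid=0 hi=11
20>3: swap(0,11), hi=10 ⇒ [2,19,17,14,12,10,9,7,5,4,3,20]
2<3: swap(0,0), lo=1 mid=1 ⇒ [2,19,17,14,12,10,9,7,5,4,3,20]
19>3: swap(1,10), hi=9 ⇒ [2,3,17,14,12,10,9,7,5,4,19,20]
3=3: mid=2
17>3: swap(2,9), hi=8 ⇒ [2,3,4,14,12,10,9,7,5,17,19,20]
4>3: swap(2,8), hi=7 ⇒ [2,3,5,14,12,10,9,7,4,17,19,20]
5>3: swap(2,7), hi=6 ⇒ [2,3,7,14,12,10,9,5,4,17,19,20]
7>3: swap(2,6), hi=5 ⇒ [2,3,9,14,12,10,7,5,4,17,19,20]
9>3: swap(2,5), hi=4 ⇒ [2,3,10,14,12,9,7,5,4,17,19,20]
10>3: swap(2,4), hi=3 ⇒ [2,3,12,14,10,9,7,5,4,17,19,20]
12>3: swap(2,3), hi=2 ⇒ [2,3,14,12,10,9,7,5,4,17,19,20]
14>3: swap(2,2), hi=1 ⇒ [2,3,14,12,10,9,7,5,4,17,19,20]
done. lo=1 hi=1; A=[2,3,14,12,10,9,7,5,4,17,19,20]

[2,3,14,12,10,9,7,5,4,17,19,20]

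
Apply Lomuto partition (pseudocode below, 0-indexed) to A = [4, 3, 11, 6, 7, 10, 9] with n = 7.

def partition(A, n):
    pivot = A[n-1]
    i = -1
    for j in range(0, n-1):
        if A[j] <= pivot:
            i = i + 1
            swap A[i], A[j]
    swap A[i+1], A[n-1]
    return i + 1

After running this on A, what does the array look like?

pivot=9, i=-1
j=0: 4≤9, i=0, swap(0,0) ⇒ [4, 3, 11, 6, 7, 10, 9]
j=1: 3≤9, i=1, swap(1,1) ⇒ [4, 3, 11, 6, 7, 10, 9]
j=2: 11>9, skip
j=3: 6≤9, i=2, swap(2,3) ⇒ [4, 3, 6, 11, 7, 10, 9]
j=4: 7≤9, i=3, swap(3,4) ⇒ [4, 3, 6, 7, 11, 10, 9]
j=5: 10>9, skip
swap(4,6) ⇒ [4, 3, 6, 7, 9, 10, 11]; return 4

[4, 3, 6, 7, 9, 10, 11]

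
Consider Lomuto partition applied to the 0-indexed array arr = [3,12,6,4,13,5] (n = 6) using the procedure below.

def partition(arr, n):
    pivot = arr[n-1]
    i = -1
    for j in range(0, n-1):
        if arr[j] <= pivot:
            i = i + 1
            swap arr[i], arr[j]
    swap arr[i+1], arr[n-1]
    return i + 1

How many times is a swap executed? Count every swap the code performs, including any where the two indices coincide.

3

pivot = arr[5] = 5; i = -1
j=0: arr[0]=3 ≤ 5 → i=0, swap arr[0],arr[0] (no change) → [3,12,6,4,13,5]
j=1: arr[1]=12 > 5 → no swap
j=2: arr[2]=6 > 5 → no swap
j=3: arr[3]=4 ≤ 5 → i=1, swap arr[1],arr[3] → [3,4,6,12,13,5]
j=4: arr[4]=13 > 5 → no swap
final swap arr[2],arr[5] → [3,4,5,12,13,6]; return 2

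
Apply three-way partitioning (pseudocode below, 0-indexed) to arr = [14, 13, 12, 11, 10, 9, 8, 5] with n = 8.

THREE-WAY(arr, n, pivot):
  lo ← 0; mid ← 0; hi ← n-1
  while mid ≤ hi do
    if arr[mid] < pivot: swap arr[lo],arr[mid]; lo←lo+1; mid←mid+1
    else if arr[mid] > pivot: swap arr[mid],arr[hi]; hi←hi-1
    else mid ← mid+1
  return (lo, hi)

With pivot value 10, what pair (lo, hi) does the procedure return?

(3, 3)

lo=0 mid=0 hi=7
14>10: swap(0,7), hi=6 ⇒ [5, 13, 12, 11, 10, 9, 8, 14]
5<10: swap(0,0), lo=1 mid=1 ⇒ [5, 13, 12, 11, 10, 9, 8, 14]
13>10: swap(1,6), hi=5 ⇒ [5, 8, 12, 11, 10, 9, 13, 14]
8<10: swap(1,1), lo=2 mid=2 ⇒ [5, 8, 12, 11, 10, 9, 13, 14]
12>10: swap(2,5), hi=4 ⇒ [5, 8, 9, 11, 10, 12, 13, 14]
9<10: swap(2,2), lo=3 mid=3 ⇒ [5, 8, 9, 11, 10, 12, 13, 14]
11>10: swap(3,4), hi=3 ⇒ [5, 8, 9, 10, 11, 12, 13, 14]
10=10: mid=4
done. lo=3 hi=3; arr=[5, 8, 9, 10, 11, 12, 13, 14]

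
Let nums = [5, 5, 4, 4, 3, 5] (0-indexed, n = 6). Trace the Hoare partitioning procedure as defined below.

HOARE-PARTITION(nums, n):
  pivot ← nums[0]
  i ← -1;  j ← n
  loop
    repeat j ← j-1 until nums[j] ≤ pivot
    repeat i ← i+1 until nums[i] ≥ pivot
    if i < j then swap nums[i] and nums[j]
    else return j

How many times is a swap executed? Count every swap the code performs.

pivot=5
j stops at 5 (5), i stops at 0 (5); swap ⇒ [5, 5, 4, 4, 3, 5]
j stops at 4 (3), i stops at 1 (5); swap ⇒ [5, 3, 4, 4, 5, 5]
j stops at 3, i stops at 4; i≥j ⇒ return 3. nums=[5, 3, 4, 4, 5, 5]

2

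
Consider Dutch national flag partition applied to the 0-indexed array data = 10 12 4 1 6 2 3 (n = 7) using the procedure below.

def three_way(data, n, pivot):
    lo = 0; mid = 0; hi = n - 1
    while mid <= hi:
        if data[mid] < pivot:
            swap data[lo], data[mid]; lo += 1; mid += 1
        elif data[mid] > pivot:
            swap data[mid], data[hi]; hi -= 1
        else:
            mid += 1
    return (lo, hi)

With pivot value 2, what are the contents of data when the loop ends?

1 2 4 6 12 3 10

pivot = 2; lo=0, mid=0, hi=6
data[mid]=10>2: swap data[0],data[6]; hi=5 → 3 12 4 1 6 2 10
data[mid]=3>2: swap data[0],data[5]; hi=4 → 2 12 4 1 6 3 10
data[mid]=2=2: mid=1
data[mid]=12>2: swap data[1],data[4]; hi=3 → 2 6 4 1 12 3 10
data[mid]=6>2: swap data[1],data[3]; hi=2 → 2 1 4 6 12 3 10
data[mid]=1<2: swap data[0],data[1]; lo=1,mid=2 → 1 2 4 6 12 3 10
data[mid]=4>2: swap data[2],data[2]; hi=1 → 1 2 4 6 12 3 10
end: lo=1, hi=1; data = 1 2 4 6 12 3 10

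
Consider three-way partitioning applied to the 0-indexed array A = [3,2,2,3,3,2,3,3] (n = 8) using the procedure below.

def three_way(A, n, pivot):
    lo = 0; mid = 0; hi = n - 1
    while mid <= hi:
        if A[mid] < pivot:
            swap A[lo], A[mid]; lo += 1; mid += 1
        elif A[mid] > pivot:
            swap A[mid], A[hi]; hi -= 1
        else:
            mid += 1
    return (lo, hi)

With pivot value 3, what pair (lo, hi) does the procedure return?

(3, 7)

pivot = 3; lo=0, mid=0, hi=7
A[mid]=3=3: mid=1
A[mid]=2<3: swap A[0],A[1]; lo=1,mid=2 → [2,3,2,3,3,2,3,3]
A[mid]=2<3: swap A[1],A[2]; lo=2,mid=3 → [2,2,3,3,3,2,3,3]
A[mid]=3=3: mid=4
A[mid]=3=3: mid=5
A[mid]=2<3: swap A[2],A[5]; lo=3,mid=6 → [2,2,2,3,3,3,3,3]
A[mid]=3=3: mid=7
A[mid]=3=3: mid=8
end: lo=3, hi=7; A = [2,2,2,3,3,3,3,3]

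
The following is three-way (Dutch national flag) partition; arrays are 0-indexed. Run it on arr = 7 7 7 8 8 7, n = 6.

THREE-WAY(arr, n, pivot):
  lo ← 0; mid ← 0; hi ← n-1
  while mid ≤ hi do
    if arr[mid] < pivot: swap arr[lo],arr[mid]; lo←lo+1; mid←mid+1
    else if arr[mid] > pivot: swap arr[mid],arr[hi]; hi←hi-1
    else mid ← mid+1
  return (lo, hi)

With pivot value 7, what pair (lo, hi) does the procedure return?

pivot = 7; lo=0, mid=0, hi=5
arr[mid]=7=7: mid=1
arr[mid]=7=7: mid=2
arr[mid]=7=7: mid=3
arr[mid]=8>7: swap arr[3],arr[5]; hi=4 → 7 7 7 7 8 8
arr[mid]=7=7: mid=4
arr[mid]=8>7: swap arr[4],arr[4]; hi=3 → 7 7 7 7 8 8
end: lo=0, hi=3; arr = 7 7 7 7 8 8

(0, 3)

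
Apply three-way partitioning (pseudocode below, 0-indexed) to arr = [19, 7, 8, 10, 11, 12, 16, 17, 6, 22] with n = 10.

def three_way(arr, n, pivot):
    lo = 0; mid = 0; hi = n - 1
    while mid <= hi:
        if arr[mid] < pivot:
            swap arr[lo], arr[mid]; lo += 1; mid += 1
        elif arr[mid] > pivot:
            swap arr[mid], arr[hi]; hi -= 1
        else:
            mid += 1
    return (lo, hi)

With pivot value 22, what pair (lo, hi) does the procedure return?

lo=0 mid=0 hi=9
19<22: swap(0,0), lo=1 mid=1 ⇒ [19, 7, 8, 10, 11, 12, 16, 17, 6, 22]
7<22: swap(1,1), lo=2 mid=2 ⇒ [19, 7, 8, 10, 11, 12, 16, 17, 6, 22]
8<22: swap(2,2), lo=3 mid=3 ⇒ [19, 7, 8, 10, 11, 12, 16, 17, 6, 22]
10<22: swap(3,3), lo=4 mid=4 ⇒ [19, 7, 8, 10, 11, 12, 16, 17, 6, 22]
11<22: swap(4,4), lo=5 mid=5 ⇒ [19, 7, 8, 10, 11, 12, 16, 17, 6, 22]
12<22: swap(5,5), lo=6 mid=6 ⇒ [19, 7, 8, 10, 11, 12, 16, 17, 6, 22]
16<22: swap(6,6), lo=7 mid=7 ⇒ [19, 7, 8, 10, 11, 12, 16, 17, 6, 22]
17<22: swap(7,7), lo=8 mid=8 ⇒ [19, 7, 8, 10, 11, 12, 16, 17, 6, 22]
6<22: swap(8,8), lo=9 mid=9 ⇒ [19, 7, 8, 10, 11, 12, 16, 17, 6, 22]
22=22: mid=10
done. lo=9 hi=9; arr=[19, 7, 8, 10, 11, 12, 16, 17, 6, 22]

(9, 9)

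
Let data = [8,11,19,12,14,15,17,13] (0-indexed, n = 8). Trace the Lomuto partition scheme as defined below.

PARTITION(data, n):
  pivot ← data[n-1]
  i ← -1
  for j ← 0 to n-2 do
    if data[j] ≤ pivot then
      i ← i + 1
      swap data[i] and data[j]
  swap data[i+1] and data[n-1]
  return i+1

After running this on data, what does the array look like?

pivot=13, i=-1
j=0: 8≤13, i=0, swap(0,0) ⇒ [8,11,19,12,14,15,17,13]
j=1: 11≤13, i=1, swap(1,1) ⇒ [8,11,19,12,14,15,17,13]
j=2: 19>13, skip
j=3: 12≤13, i=2, swap(2,3) ⇒ [8,11,12,19,14,15,17,13]
j=4: 14>13, skip
j=5: 15>13, skip
j=6: 17>13, skip
swap(3,7) ⇒ [8,11,12,13,14,15,17,19]; return 3

[8,11,12,13,14,15,17,19]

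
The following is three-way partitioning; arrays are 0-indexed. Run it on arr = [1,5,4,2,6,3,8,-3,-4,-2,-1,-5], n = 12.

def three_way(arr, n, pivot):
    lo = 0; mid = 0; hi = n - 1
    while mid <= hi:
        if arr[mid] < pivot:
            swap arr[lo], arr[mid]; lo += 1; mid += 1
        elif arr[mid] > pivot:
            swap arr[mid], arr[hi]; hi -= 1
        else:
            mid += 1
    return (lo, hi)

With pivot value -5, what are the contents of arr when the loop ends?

[-5,4,2,6,3,8,-3,-4,-2,-1,5,1]

pivot = -5; lo=0, mid=0, hi=11
arr[mid]=1>-5: swap arr[0],arr[11]; hi=10 → [-5,5,4,2,6,3,8,-3,-4,-2,-1,1]
arr[mid]=-5=-5: mid=1
arr[mid]=5>-5: swap arr[1],arr[10]; hi=9 → [-5,-1,4,2,6,3,8,-3,-4,-2,5,1]
arr[mid]=-1>-5: swap arr[1],arr[9]; hi=8 → [-5,-2,4,2,6,3,8,-3,-4,-1,5,1]
arr[mid]=-2>-5: swap arr[1],arr[8]; hi=7 → [-5,-4,4,2,6,3,8,-3,-2,-1,5,1]
arr[mid]=-4>-5: swap arr[1],arr[7]; hi=6 → [-5,-3,4,2,6,3,8,-4,-2,-1,5,1]
arr[mid]=-3>-5: swap arr[1],arr[6]; hi=5 → [-5,8,4,2,6,3,-3,-4,-2,-1,5,1]
arr[mid]=8>-5: swap arr[1],arr[5]; hi=4 → [-5,3,4,2,6,8,-3,-4,-2,-1,5,1]
arr[mid]=3>-5: swap arr[1],arr[4]; hi=3 → [-5,6,4,2,3,8,-3,-4,-2,-1,5,1]
arr[mid]=6>-5: swap arr[1],arr[3]; hi=2 → [-5,2,4,6,3,8,-3,-4,-2,-1,5,1]
arr[mid]=2>-5: swap arr[1],arr[2]; hi=1 → [-5,4,2,6,3,8,-3,-4,-2,-1,5,1]
arr[mid]=4>-5: swap arr[1],arr[1]; hi=0 → [-5,4,2,6,3,8,-3,-4,-2,-1,5,1]
end: lo=0, hi=0; arr = [-5,4,2,6,3,8,-3,-4,-2,-1,5,1]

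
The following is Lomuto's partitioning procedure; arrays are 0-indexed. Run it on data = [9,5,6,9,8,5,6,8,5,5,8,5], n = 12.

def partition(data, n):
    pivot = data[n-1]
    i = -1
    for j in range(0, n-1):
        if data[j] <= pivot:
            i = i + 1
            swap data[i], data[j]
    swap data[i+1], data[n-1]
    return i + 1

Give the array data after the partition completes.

pivot = data[11] = 5; i = -1
j=0: data[0]=9 > 5 → no swap
j=1: data[1]=5 ≤ 5 → i=0, swap data[0],data[1] → [5,9,6,9,8,5,6,8,5,5,8,5]
j=2: data[2]=6 > 5 → no swap
j=3: data[3]=9 > 5 → no swap
j=4: data[4]=8 > 5 → no swap
j=5: data[5]=5 ≤ 5 → i=1, swap data[1],data[5] → [5,5,6,9,8,9,6,8,5,5,8,5]
j=6: data[6]=6 > 5 → no swap
j=7: data[7]=8 > 5 → no swap
j=8: data[8]=5 ≤ 5 → i=2, swap data[2],data[8] → [5,5,5,9,8,9,6,8,6,5,8,5]
j=9: data[9]=5 ≤ 5 → i=3, swap data[3],data[9] → [5,5,5,5,8,9,6,8,6,9,8,5]
j=10: data[10]=8 > 5 → no swap
final swap data[4],data[11] → [5,5,5,5,5,9,6,8,6,9,8,8]; return 4

[5,5,5,5,5,9,6,8,6,9,8,8]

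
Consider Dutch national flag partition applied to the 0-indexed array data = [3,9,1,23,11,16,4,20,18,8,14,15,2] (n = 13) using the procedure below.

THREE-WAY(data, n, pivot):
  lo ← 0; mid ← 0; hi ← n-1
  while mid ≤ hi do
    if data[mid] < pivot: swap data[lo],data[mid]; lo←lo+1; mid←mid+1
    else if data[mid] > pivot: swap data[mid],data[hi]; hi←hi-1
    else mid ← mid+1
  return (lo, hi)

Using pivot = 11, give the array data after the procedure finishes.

pivot = 11; lo=0, mid=0, hi=12
data[mid]=3<11: swap data[0],data[0]; lo=1,mid=1 → [3,9,1,23,11,16,4,20,18,8,14,15,2]
data[mid]=9<11: swap data[1],data[1]; lo=2,mid=2 → [3,9,1,23,11,16,4,20,18,8,14,15,2]
data[mid]=1<11: swap data[2],data[2]; lo=3,mid=3 → [3,9,1,23,11,16,4,20,18,8,14,15,2]
data[mid]=23>11: swap data[3],data[12]; hi=11 → [3,9,1,2,11,16,4,20,18,8,14,15,23]
data[mid]=2<11: swap data[3],data[3]; lo=4,mid=4 → [3,9,1,2,11,16,4,20,18,8,14,15,23]
data[mid]=11=11: mid=5
data[mid]=16>11: swap data[5],data[11]; hi=10 → [3,9,1,2,11,15,4,20,18,8,14,16,23]
data[mid]=15>11: swap data[5],data[10]; hi=9 → [3,9,1,2,11,14,4,20,18,8,15,16,23]
data[mid]=14>11: swap data[5],data[9]; hi=8 → [3,9,1,2,11,8,4,20,18,14,15,16,23]
data[mid]=8<11: swap data[4],data[5]; lo=5,mid=6 → [3,9,1,2,8,11,4,20,18,14,15,16,23]
data[mid]=4<11: swap data[5],data[6]; lo=6,mid=7 → [3,9,1,2,8,4,11,20,18,14,15,16,23]
data[mid]=20>11: swap data[7],data[8]; hi=7 → [3,9,1,2,8,4,11,18,20,14,15,16,23]
data[mid]=18>11: swap data[7],data[7]; hi=6 → [3,9,1,2,8,4,11,18,20,14,15,16,23]
end: lo=6, hi=6; data = [3,9,1,2,8,4,11,18,20,14,15,16,23]

[3,9,1,2,8,4,11,18,20,14,15,16,23]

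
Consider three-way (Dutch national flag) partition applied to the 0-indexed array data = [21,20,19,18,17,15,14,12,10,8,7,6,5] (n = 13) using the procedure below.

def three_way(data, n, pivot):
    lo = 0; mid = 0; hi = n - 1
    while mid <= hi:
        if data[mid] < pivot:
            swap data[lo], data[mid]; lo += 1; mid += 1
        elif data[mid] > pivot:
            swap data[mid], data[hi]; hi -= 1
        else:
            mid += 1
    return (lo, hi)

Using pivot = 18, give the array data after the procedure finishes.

[5,6,7,17,15,14,12,10,8,18,19,20,21]

lo=0 mid=0 hi=12
21>18: swap(0,12), hi=11 ⇒ [5,20,19,18,17,15,14,12,10,8,7,6,21]
5<18: swap(0,0), lo=1 mid=1 ⇒ [5,20,19,18,17,15,14,12,10,8,7,6,21]
20>18: swap(1,11), hi=10 ⇒ [5,6,19,18,17,15,14,12,10,8,7,20,21]
6<18: swap(1,1), lo=2 mid=2 ⇒ [5,6,19,18,17,15,14,12,10,8,7,20,21]
19>18: swap(2,10), hi=9 ⇒ [5,6,7,18,17,15,14,12,10,8,19,20,21]
7<18: swap(2,2), lo=3 mid=3 ⇒ [5,6,7,18,17,15,14,12,10,8,19,20,21]
18=18: mid=4
17<18: swap(3,4), lo=4 mid=5 ⇒ [5,6,7,17,18,15,14,12,10,8,19,20,21]
15<18: swap(4,5), lo=5 mid=6 ⇒ [5,6,7,17,15,18,14,12,10,8,19,20,21]
14<18: swap(5,6), lo=6 mid=7 ⇒ [5,6,7,17,15,14,18,12,10,8,19,20,21]
12<18: swap(6,7), lo=7 mid=8 ⇒ [5,6,7,17,15,14,12,18,10,8,19,20,21]
10<18: swap(7,8), lo=8 mid=9 ⇒ [5,6,7,17,15,14,12,10,18,8,19,20,21]
8<18: swap(8,9), lo=9 mid=10 ⇒ [5,6,7,17,15,14,12,10,8,18,19,20,21]
done. lo=9 hi=9; data=[5,6,7,17,15,14,12,10,8,18,19,20,21]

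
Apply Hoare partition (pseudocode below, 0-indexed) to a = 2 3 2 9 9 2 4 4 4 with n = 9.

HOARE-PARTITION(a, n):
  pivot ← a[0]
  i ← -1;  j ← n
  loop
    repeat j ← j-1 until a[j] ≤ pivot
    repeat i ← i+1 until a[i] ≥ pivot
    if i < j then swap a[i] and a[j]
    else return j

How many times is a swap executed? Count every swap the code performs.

pivot = a[0] = 2; i = -1, j = 9
j→5 (a[5]=2≤2), i→0 (a[0]=2≥2); i<j, swap → 2 3 2 9 9 2 4 4 4
j→2 (a[2]=2≤2), i→1 (a[1]=3≥2); i<j, swap → 2 2 3 9 9 2 4 4 4
j→1, i→2; i≥j, return j=1. a = 2 2 3 9 9 2 4 4 4

2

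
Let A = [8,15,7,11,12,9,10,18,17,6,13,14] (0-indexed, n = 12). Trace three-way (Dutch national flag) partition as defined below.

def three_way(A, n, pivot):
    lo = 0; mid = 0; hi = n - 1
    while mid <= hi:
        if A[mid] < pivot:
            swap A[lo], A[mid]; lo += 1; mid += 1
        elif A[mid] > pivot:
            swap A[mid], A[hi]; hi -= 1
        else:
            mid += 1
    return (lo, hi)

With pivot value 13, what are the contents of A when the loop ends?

lo=0 mid=0 hi=11
8<13: swap(0,0), lo=1 mid=1 ⇒ [8,15,7,11,12,9,10,18,17,6,13,14]
15>13: swap(1,11), hi=10 ⇒ [8,14,7,11,12,9,10,18,17,6,13,15]
14>13: swap(1,10), hi=9 ⇒ [8,13,7,11,12,9,10,18,17,6,14,15]
13=13: mid=2
7<13: swap(1,2), lo=2 mid=3 ⇒ [8,7,13,11,12,9,10,18,17,6,14,15]
11<13: swap(2,3), lo=3 mid=4 ⇒ [8,7,11,13,12,9,10,18,17,6,14,15]
12<13: swap(3,4), lo=4 mid=5 ⇒ [8,7,11,12,13,9,10,18,17,6,14,15]
9<13: swap(4,5), lo=5 mid=6 ⇒ [8,7,11,12,9,13,10,18,17,6,14,15]
10<13: swap(5,6), lo=6 mid=7 ⇒ [8,7,11,12,9,10,13,18,17,6,14,15]
18>13: swap(7,9), hi=8 ⇒ [8,7,11,12,9,10,13,6,17,18,14,15]
6<13: swap(6,7), lo=7 mid=8 ⇒ [8,7,11,12,9,10,6,13,17,18,14,15]
17>13: swap(8,8), hi=7 ⇒ [8,7,11,12,9,10,6,13,17,18,14,15]
done. lo=7 hi=7; A=[8,7,11,12,9,10,6,13,17,18,14,15]

[8,7,11,12,9,10,6,13,17,18,14,15]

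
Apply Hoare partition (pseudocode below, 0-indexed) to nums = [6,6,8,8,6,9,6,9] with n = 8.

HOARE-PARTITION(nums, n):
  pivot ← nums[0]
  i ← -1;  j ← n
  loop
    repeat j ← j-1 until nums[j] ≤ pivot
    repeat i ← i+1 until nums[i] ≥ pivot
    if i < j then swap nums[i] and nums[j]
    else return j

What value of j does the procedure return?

pivot = nums[0] = 6; i = -1, j = 8
j→6 (nums[6]=6≤6), i→0 (nums[0]=6≥6); i<j, swap → [6,6,8,8,6,9,6,9]
j→4 (nums[4]=6≤6), i→1 (nums[1]=6≥6); i<j, swap → [6,6,8,8,6,9,6,9]
j→1, i→2; i≥j, return j=1. nums = [6,6,8,8,6,9,6,9]

1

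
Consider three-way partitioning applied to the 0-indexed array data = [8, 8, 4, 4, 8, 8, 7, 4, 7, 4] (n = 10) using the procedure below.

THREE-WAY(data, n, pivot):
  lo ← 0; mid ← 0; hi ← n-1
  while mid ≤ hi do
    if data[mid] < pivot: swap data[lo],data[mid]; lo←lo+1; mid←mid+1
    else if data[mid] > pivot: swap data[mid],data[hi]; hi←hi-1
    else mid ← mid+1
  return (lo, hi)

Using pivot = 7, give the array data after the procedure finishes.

lo=0 mid=0 hi=9
8>7: swap(0,9), hi=8 ⇒ [4, 8, 4, 4, 8, 8, 7, 4, 7, 8]
4<7: swap(0,0), lo=1 mid=1 ⇒ [4, 8, 4, 4, 8, 8, 7, 4, 7, 8]
8>7: swap(1,8), hi=7 ⇒ [4, 7, 4, 4, 8, 8, 7, 4, 8, 8]
7=7: mid=2
4<7: swap(1,2), lo=2 mid=3 ⇒ [4, 4, 7, 4, 8, 8, 7, 4, 8, 8]
4<7: swap(2,3), lo=3 mid=4 ⇒ [4, 4, 4, 7, 8, 8, 7, 4, 8, 8]
8>7: swap(4,7), hi=6 ⇒ [4, 4, 4, 7, 4, 8, 7, 8, 8, 8]
4<7: swap(3,4), lo=4 mid=5 ⇒ [4, 4, 4, 4, 7, 8, 7, 8, 8, 8]
8>7: swap(5,6), hi=5 ⇒ [4, 4, 4, 4, 7, 7, 8, 8, 8, 8]
7=7: mid=6
done. lo=4 hi=5; data=[4, 4, 4, 4, 7, 7, 8, 8, 8, 8]

[4, 4, 4, 4, 7, 7, 8, 8, 8, 8]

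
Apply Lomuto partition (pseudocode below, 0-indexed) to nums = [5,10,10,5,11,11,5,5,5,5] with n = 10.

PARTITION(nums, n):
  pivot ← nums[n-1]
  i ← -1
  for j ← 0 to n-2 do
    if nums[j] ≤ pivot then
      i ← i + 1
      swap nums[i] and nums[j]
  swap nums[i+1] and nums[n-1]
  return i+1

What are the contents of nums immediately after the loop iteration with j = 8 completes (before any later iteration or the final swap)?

pivot = nums[9] = 5; i = -1
j=0: nums[0]=5 ≤ 5 → i=0, swap nums[0],nums[0] (no change) → [5,10,10,5,11,11,5,5,5,5]
j=1: nums[1]=10 > 5 → no swap
j=2: nums[2]=10 > 5 → no swap
j=3: nums[3]=5 ≤ 5 → i=1, swap nums[1],nums[3] → [5,5,10,10,11,11,5,5,5,5]
j=4: nums[4]=11 > 5 → no swap
j=5: nums[5]=11 > 5 → no swap
j=6: nums[6]=5 ≤ 5 → i=2, swap nums[2],nums[6] → [5,5,5,10,11,11,10,5,5,5]
j=7: nums[7]=5 ≤ 5 → i=3, swap nums[3],nums[7] → [5,5,5,5,11,11,10,10,5,5]
j=8: nums[8]=5 ≤ 5 → i=4, swap nums[4],nums[8] → [5,5,5,5,5,11,10,10,11,5]
(after j=8) nums = [5,5,5,5,5,11,10,10,11,5]

[5,5,5,5,5,11,10,10,11,5]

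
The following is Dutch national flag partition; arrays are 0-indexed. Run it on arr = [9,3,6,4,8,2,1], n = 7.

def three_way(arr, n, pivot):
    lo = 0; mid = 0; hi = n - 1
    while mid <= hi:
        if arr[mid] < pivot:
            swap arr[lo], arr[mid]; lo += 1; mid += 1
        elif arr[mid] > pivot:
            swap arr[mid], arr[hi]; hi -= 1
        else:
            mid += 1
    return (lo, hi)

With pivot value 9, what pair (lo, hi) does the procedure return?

(6, 6)

lo=0 mid=0 hi=6
9=9: mid=1
3<9: swap(0,1), lo=1 mid=2 ⇒ [3,9,6,4,8,2,1]
6<9: swap(1,2), lo=2 mid=3 ⇒ [3,6,9,4,8,2,1]
4<9: swap(2,3), lo=3 mid=4 ⇒ [3,6,4,9,8,2,1]
8<9: swap(3,4), lo=4 mid=5 ⇒ [3,6,4,8,9,2,1]
2<9: swap(4,5), lo=5 mid=6 ⇒ [3,6,4,8,2,9,1]
1<9: swap(5,6), lo=6 mid=7 ⇒ [3,6,4,8,2,1,9]
done. lo=6 hi=6; arr=[3,6,4,8,2,1,9]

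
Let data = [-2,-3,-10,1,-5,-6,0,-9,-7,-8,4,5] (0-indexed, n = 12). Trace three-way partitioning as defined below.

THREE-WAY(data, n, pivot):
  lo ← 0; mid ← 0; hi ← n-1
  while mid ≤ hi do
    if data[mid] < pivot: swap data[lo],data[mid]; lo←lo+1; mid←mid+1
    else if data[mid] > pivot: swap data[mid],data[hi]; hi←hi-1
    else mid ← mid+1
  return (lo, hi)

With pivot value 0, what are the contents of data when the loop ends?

pivot = 0; lo=0, mid=0, hi=11
data[mid]=-2<0: swap data[0],data[0]; lo=1,mid=1 → [-2,-3,-10,1,-5,-6,0,-9,-7,-8,4,5]
data[mid]=-3<0: swap data[1],data[1]; lo=2,mid=2 → [-2,-3,-10,1,-5,-6,0,-9,-7,-8,4,5]
data[mid]=-10<0: swap data[2],data[2]; lo=3,mid=3 → [-2,-3,-10,1,-5,-6,0,-9,-7,-8,4,5]
data[mid]=1>0: swap data[3],data[11]; hi=10 → [-2,-3,-10,5,-5,-6,0,-9,-7,-8,4,1]
data[mid]=5>0: swap data[3],data[10]; hi=9 → [-2,-3,-10,4,-5,-6,0,-9,-7,-8,5,1]
data[mid]=4>0: swap data[3],data[9]; hi=8 → [-2,-3,-10,-8,-5,-6,0,-9,-7,4,5,1]
data[mid]=-8<0: swap data[3],data[3]; lo=4,mid=4 → [-2,-3,-10,-8,-5,-6,0,-9,-7,4,5,1]
data[mid]=-5<0: swap data[4],data[4]; lo=5,mid=5 → [-2,-3,-10,-8,-5,-6,0,-9,-7,4,5,1]
data[mid]=-6<0: swap data[5],data[5]; lo=6,mid=6 → [-2,-3,-10,-8,-5,-6,0,-9,-7,4,5,1]
data[mid]=0=0: mid=7
data[mid]=-9<0: swap data[6],data[7]; lo=7,mid=8 → [-2,-3,-10,-8,-5,-6,-9,0,-7,4,5,1]
data[mid]=-7<0: swap data[7],data[8]; lo=8,mid=9 → [-2,-3,-10,-8,-5,-6,-9,-7,0,4,5,1]
end: lo=8, hi=8; data = [-2,-3,-10,-8,-5,-6,-9,-7,0,4,5,1]

[-2,-3,-10,-8,-5,-6,-9,-7,0,4,5,1]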